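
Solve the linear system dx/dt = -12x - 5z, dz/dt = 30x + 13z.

x(t) = -c_1e^(3t) - c_2e^(-2t), z(t) = 3c_1e^(3t) + 2c_2e^(-2t)

Coefficient matrix A = [[-12, -5], [30, 13]].
Characteristic polynomial det(A - λI) = λ^2 - λ - 6 = 0.
Eigenvalues λ = 3, -2.
For λ=3: (A-λI) row 1 is [-15, -5], so an eigenvector is (-1, 3).
For λ=-2: (A-λI) row 1 is [-10, -5], so an eigenvector is (-1, 2).
General solution: c_1e^(3t)(-1,3) + c_2e^(-2t)(-1,2).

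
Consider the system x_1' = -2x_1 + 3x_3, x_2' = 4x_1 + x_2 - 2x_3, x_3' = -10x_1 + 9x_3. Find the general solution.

x_1(t) = -3C_1e^(3t) + C_3e^(4t), x_2(t) = -C_1e^(3t) + C_2e^(t), x_3(t) = -5C_1e^(3t) + 2C_3e^(4t)

Coefficient matrix A = [[-2, 0, 3], [4, 1, -2], [-10, 0, 9]].
det(A - λI) = 0 gives eigenvalues λ = 3, 1, 4.
For λ=3: eigenvector (-3,-1,-5).
For λ=1: eigenvector (0,1,0).
For λ=4: eigenvector (1,0,2).
General solution: C_1e^(3t)(-3,-1,-5) + C_2e^(t)(0,1,0) + C_3e^(4t)(1,0,2).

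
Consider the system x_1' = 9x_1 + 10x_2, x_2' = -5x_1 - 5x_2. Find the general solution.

x_1(t) = -3K_1e^(2t)sin(t) + K_1e^(2t)cos(t) + K_2e^(2t)sin(t) + 3K_2e^(2t)cos(t), x_2(t) = 2K_1e^(2t)sin(t) - K_1e^(2t)cos(t) - K_2e^(2t)sin(t) - 2K_2e^(2t)cos(t)

Coefficient matrix A = [[9, 10], [-5, -5]].
Characteristic polynomial det(A - λI) = λ^2 - 4λ + 5 = 0.
Eigenvalues λ = 2 ± i (complex conjugate pair).
For λ=2+i: an eigenvector is (1,-1) - i(-3,2) = (1 + 3i, -1 - 2i).
A real fundamental pair from Re and Im of e^((2+i)t)v: X_1 = e^(2t)(cos(t)·(1,-1) + sin(t)·(-3,2)), X_2 = e^(2t)(sin(t)·(1,-1) - cos(t)·(-3,2)).
General solution: K_1X_1 + K_2X_2.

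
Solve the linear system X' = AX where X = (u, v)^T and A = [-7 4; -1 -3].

u(t) = -2c_1e^(-5t) - 2c_2te^(-5t) + 3c_2e^(-5t), v(t) = -c_1e^(-5t) - c_2te^(-5t) + c_2e^(-5t)

Coefficient matrix A = [[-7, 4], [-1, -3]].
Characteristic polynomial det(A - λI) = λ^2 + 10λ + 25 = 0.
Single eigenvalue λ = -5 with algebraic multiplicity 2.
Eigenvector v = (-2,-1); generalized eigenvector w with (A-λI)w=v is (3,1).
General solution: e^(-5t)[c_1·v + c_2·(t·v + w)].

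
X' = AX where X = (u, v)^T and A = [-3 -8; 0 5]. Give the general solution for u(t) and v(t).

u(t) = -C_1e^(-3t) - C_2e^(5t), v(t) = C_2e^(5t)

Coefficient matrix A = [[-3, -8], [0, 5]].
Characteristic polynomial det(A - λI) = λ^2 - 2λ - 15 = 0.
Eigenvalues λ = -3, 5.
For λ=-3: (A-λI) row 1 is [0, -8], so an eigenvector is (-1, 0).
For λ=5: (A-λI) row 1 is [-8, -8], so an eigenvector is (-1, 1).
General solution: C_1e^(-3t)(-1,0) + C_2e^(5t)(-1,1).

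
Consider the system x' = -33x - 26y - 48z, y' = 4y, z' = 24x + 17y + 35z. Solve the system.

x(t) = -2K_1e^(4t) - 3K_2e^(-t) + 4K_3e^(3t), y(t) = K_1e^(4t), z(t) = K_1e^(4t) + 2K_2e^(-t) - 3K_3e^(3t)

Coefficient matrix A = [[-33, -26, -48], [0, 4, 0], [24, 17, 35]].
det(A - λI) = 0 gives eigenvalues λ = 4, -1, 3.
For λ=4: eigenvector (-2,1,1).
For λ=-1: eigenvector (-3,0,2).
For λ=3: eigenvector (4,0,-3).
General solution: K_1e^(4t)(-2,1,1) + K_2e^(-t)(-3,0,2) + K_3e^(3t)(4,0,-3).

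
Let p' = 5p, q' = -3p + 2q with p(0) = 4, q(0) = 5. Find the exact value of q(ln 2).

-92

A = [[5,0],[-3,2]]; eigenvalues λ = 2, 5.
Eigenvectors: (0,-1) for λ=2, (-1,1) for λ=5.
From the initial condition, c_1 = -9, c_2 = -4.
q(ln 2) = (-9)(2^2)(-1) + (-4)(2^5)(1) = -92.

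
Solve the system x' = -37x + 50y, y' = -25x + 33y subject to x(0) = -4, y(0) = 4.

Coefficient matrix A = [[-37, 50], [-25, 33]].
Characteristic polynomial det(A - λI) = λ^2 + 4λ + 29 = 0.
Eigenvalues λ = -2 ± 5i (complex conjugate pair).
For λ=-2+5i: an eigenvector is (-1,-1) - i(-3,-2) = (-1 + 3i, -1 + 2i).
A real fundamental pair from Re and Im of e^((-2+5i)t)v: X_1 = e^(-2t)(cos(5t)·(-1,-1) + sin(5t)·(-3,-2)), X_2 = e^(-2t)(sin(5t)·(-1,-1) - cos(5t)·(-3,-2)).
General solution: K_1X_1 + K_2X_2.
Applying x(0)=-4, y(0)=4 gives K_1=-20, K_2=-8.

x(t) = 68e^(-2t)sin(5t) - 4e^(-2t)cos(5t), y(t) = 48e^(-2t)sin(5t) + 4e^(-2t)cos(5t)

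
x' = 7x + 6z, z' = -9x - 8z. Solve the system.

Coefficient matrix A = [[7, 6], [-9, -8]].
Characteristic polynomial det(A - λI) = λ^2 + λ - 2 = 0.
Eigenvalues λ = -2, 1.
For λ=-2: (A-λI) row 1 is [9, 6], so an eigenvector is (2, -3).
For λ=1: (A-λI) row 1 is [6, 6], so an eigenvector is (-1, 1).
General solution: K_1e^(-2t)(2,-3) + K_2e^(t)(-1,1).

x(t) = 2K_1e^(-2t) - K_2e^(t), z(t) = -3K_1e^(-2t) + K_2e^(t)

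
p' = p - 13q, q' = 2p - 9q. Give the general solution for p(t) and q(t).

p(t) = 2c_1e^(-4t)sin(t) + 3c_1e^(-4t)cos(t) + 3c_2e^(-4t)sin(t) - 2c_2e^(-4t)cos(t), q(t) = c_1e^(-4t)sin(t) + c_1e^(-4t)cos(t) + c_2e^(-4t)sin(t) - c_2e^(-4t)cos(t)

Coefficient matrix A = [[1, -13], [2, -9]].
Characteristic polynomial det(A - λI) = λ^2 + 8λ + 17 = 0.
Eigenvalues λ = -4 ± i (complex conjugate pair).
For λ=-4+i: an eigenvector is (3,1) - i(2,1) = (3 - 2i, 1 - i).
A real fundamental pair from Re and Im of e^((-4+i)t)v: X_1 = e^(-4t)(cos(t)·(3,1) + sin(t)·(2,1)), X_2 = e^(-4t)(sin(t)·(3,1) - cos(t)·(2,1)).
General solution: c_1X_1 + c_2X_2.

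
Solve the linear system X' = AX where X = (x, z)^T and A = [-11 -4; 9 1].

Coefficient matrix A = [[-11, -4], [9, 1]].
Characteristic polynomial det(A - λI) = λ^2 + 10λ + 25 = 0.
Single eigenvalue λ = -5 with algebraic multiplicity 2.
Eigenvector v = (2,-3); generalized eigenvector w with (A-λI)w=v is (-1,1).
General solution: e^(-5t)[c_1·v + c_2·(t·v + w)].

x(t) = 2c_1e^(-5t) + 2c_2te^(-5t) - c_2e^(-5t), z(t) = -3c_1e^(-5t) - 3c_2te^(-5t) + c_2e^(-5t)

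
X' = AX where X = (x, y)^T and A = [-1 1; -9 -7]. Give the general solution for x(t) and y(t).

Coefficient matrix A = [[-1, 1], [-9, -7]].
Characteristic polynomial det(A - λI) = λ^2 + 8λ + 16 = 0.
Single eigenvalue λ = -4 with algebraic multiplicity 2.
Eigenvector v = (1,-3); generalized eigenvector w with (A-λI)w=v is (1,-2).
General solution: e^(-4t)[c_1·v + c_2·(t·v + w)].

x(t) = c_1e^(-4t) + c_2te^(-4t) + c_2e^(-4t), y(t) = -3c_1e^(-4t) - 3c_2te^(-4t) - 2c_2e^(-4t)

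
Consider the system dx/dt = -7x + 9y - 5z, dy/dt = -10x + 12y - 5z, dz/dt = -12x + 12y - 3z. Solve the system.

x(t) = c_1e^(2t) + c_2e^(3t) + c_3e^(-3t), y(t) = c_1e^(2t) + c_3e^(-3t), z(t) = -2c_2e^(3t) + c_3e^(-3t)

Coefficient matrix A = [[-7, 9, -5], [-10, 12, -5], [-12, 12, -3]].
det(A - λI) = 0 gives eigenvalues λ = 2, 3, -3.
For λ=2: eigenvector (1,1,0).
For λ=3: eigenvector (1,0,-2).
For λ=-3: eigenvector (1,1,1).
General solution: c_1e^(2t)(1,1,0) + c_2e^(3t)(1,0,-2) + c_3e^(-3t)(1,1,1).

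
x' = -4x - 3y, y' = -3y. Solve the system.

Coefficient matrix A = [[-4, -3], [0, -3]].
Characteristic polynomial det(A - λI) = λ^2 + 7λ + 12 = 0.
Eigenvalues λ = -4, -3.
For λ=-4: (A-λI) row 1 is [0, -3], so an eigenvector is (-1, 0).
For λ=-3: (A-λI) row 1 is [-1, -3], so an eigenvector is (-3, 1).
General solution: c_1e^(-4t)(-1,0) + c_2e^(-3t)(-3,1).

x(t) = -c_1e^(-4t) - 3c_2e^(-3t), y(t) = c_2e^(-3t)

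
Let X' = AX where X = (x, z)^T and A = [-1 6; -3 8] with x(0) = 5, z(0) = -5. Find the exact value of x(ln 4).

A = [[-1,6],[-3,8]]; eigenvalues λ = 2, 5.
Eigenvectors: (-2,-1) for λ=2, (1,1) for λ=5.
From the initial condition, c_1 = -10, c_2 = -15.
x(ln 4) = (-10)(4^2)(-2) + (-15)(4^5)(1) = -15040.

-15040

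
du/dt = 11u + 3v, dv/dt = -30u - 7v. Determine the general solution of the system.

Coefficient matrix A = [[11, 3], [-30, -7]].
Characteristic polynomial det(A - λI) = λ^2 - 4λ + 13 = 0.
Eigenvalues λ = 2 ± 3i (complex conjugate pair).
For λ=2+3i: an eigenvector is (0,-1) - i(-1,3) = (0 + i, -1 - 3i).
A real fundamental pair from Re and Im of e^((2+3i)t)v: X_1 = e^(2t)(cos(3t)·(0,-1) + sin(3t)·(-1,3)), X_2 = e^(2t)(sin(3t)·(0,-1) - cos(3t)·(-1,3)).
General solution: c_1X_1 + c_2X_2.

u(t) = -c_1e^(2t)sin(3t) + c_2e^(2t)cos(3t), v(t) = 3c_1e^(2t)sin(3t) - c_1e^(2t)cos(3t) - c_2e^(2t)sin(3t) - 3c_2e^(2t)cos(3t)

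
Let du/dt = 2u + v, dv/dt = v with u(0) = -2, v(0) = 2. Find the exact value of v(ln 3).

6

A = [[2,1],[0,1]]; eigenvalues λ = 1, 2.
Eigenvectors: (-1,1) for λ=1, (1,0) for λ=2.
From the initial condition, c_1 = 2, c_2 = 0.
v(ln 3) = (2)(3^1)(1) + (0)(3^2)(0) = 6.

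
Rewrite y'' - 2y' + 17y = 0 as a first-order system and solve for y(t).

Let x_1 = y, x_2 = y'. Then x_1' = x_2 and x_2' = -17x_1 + 2x_2.
A = [[0,1],[-17,2]]; det(A-λI) = λ^2 - 2λ + 17.
Eigenvalues λ = 1 ± 4i.

y(t) = K_1e^(t)cos(4t) + K_2e^(t)sin(4t)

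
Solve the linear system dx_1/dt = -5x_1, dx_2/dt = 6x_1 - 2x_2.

Coefficient matrix A = [[-5, 0], [6, -2]].
Characteristic polynomial det(A - λI) = λ^2 + 7λ + 10 = 0.
Eigenvalues λ = -2, -5.
For λ=-2: (A-λI) row 1 is [-3, 0], so an eigenvector is (0, -1).
For λ=-5: (A-λI) row 2 is [6, 3], so an eigenvector is (-1, 2).
General solution: K_1e^(-2t)(0,-1) + K_2e^(-5t)(-1,2).

x_1(t) = -K_2e^(-5t), x_2(t) = -K_1e^(-2t) + 2K_2e^(-5t)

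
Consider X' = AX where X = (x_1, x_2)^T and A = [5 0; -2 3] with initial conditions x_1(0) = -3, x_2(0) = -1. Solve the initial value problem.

Coefficient matrix A = [[5, 0], [-2, 3]].
Characteristic polynomial det(A - λI) = λ^2 - 8λ + 15 = 0.
Eigenvalues λ = 3, 5.
For λ=3: (A-λI) row 1 is [2, 0], so an eigenvector is (0, -1).
For λ=5: (A-λI) row 2 is [-2, -2], so an eigenvector is (1, -1).
General solution: C_1e^(3t)(0,-1) + C_2e^(5t)(1,-1).
Applying x_1(0)=-3, x_2(0)=-1 gives C_1=4, C_2=-3.

x_1(t) = -3e^(5t), x_2(t) = 3e^(5t) - 4e^(3t)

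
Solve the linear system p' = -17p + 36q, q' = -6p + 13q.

Coefficient matrix A = [[-17, 36], [-6, 13]].
Characteristic polynomial det(A - λI) = λ^2 + 4λ - 5 = 0.
Eigenvalues λ = 1, -5.
For λ=1: (A-λI) row 1 is [-18, 36], so an eigenvector is (-2, -1).
For λ=-5: (A-λI) row 1 is [-12, 36], so an eigenvector is (3, 1).
General solution: c_1e^(t)(-2,-1) + c_2e^(-5t)(3,1).

p(t) = -2c_1e^(t) + 3c_2e^(-5t), q(t) = -c_1e^(t) + c_2e^(-5t)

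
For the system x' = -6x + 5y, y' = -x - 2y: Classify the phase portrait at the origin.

A = [[-6,5],[-1,-2]]; det(A-λI) = λ^2 + 8λ + 17.
λ = -4 ± i: negative real part.

stable spiral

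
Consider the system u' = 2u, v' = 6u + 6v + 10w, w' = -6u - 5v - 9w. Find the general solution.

Coefficient matrix A = [[2, 0, 0], [6, 6, 10], [-6, -5, -9]].
det(A - λI) = 0 gives eigenvalues λ = 2, 1, -4.
For λ=2: eigenvector (1,1,-1).
For λ=1: eigenvector (0,2,-1).
For λ=-4: eigenvector (0,1,-1).
General solution: K_1e^(2t)(1,1,-1) + K_2e^(t)(0,2,-1) + K_3e^(-4t)(0,1,-1).

u(t) = K_1e^(2t), v(t) = K_1e^(2t) + 2K_2e^(t) + K_3e^(-4t), w(t) = -K_1e^(2t) - K_2e^(t) - K_3e^(-4t)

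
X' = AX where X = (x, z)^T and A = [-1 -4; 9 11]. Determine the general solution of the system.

x(t) = -2C_1e^(5t) - 2C_2te^(5t) - C_2e^(5t), z(t) = 3C_1e^(5t) + 3C_2te^(5t) + 2C_2e^(5t)

Coefficient matrix A = [[-1, -4], [9, 11]].
Characteristic polynomial det(A - λI) = λ^2 - 10λ + 25 = 0.
Single eigenvalue λ = 5 with algebraic multiplicity 2.
Eigenvector v = (-2,3); generalized eigenvector w with (A-λI)w=v is (-1,2).
General solution: e^(5t)[C_1·v + C_2·(t·v + w)].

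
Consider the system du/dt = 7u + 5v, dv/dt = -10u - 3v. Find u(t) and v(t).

u(t) = -C_1e^(2t)cos(5t) - C_2e^(2t)sin(5t), v(t) = C_1e^(2t)sin(5t) + C_1e^(2t)cos(5t) + C_2e^(2t)sin(5t) - C_2e^(2t)cos(5t)

Coefficient matrix A = [[7, 5], [-10, -3]].
Characteristic polynomial det(A - λI) = λ^2 - 4λ + 29 = 0.
Eigenvalues λ = 2 ± 5i (complex conjugate pair).
For λ=2+5i: an eigenvector is (-1,1) - i(0,1) = (-1, 1 - i).
A real fundamental pair from Re and Im of e^((2+5i)t)v: X_1 = e^(2t)(cos(5t)·(-1,1) + sin(5t)·(0,1)), X_2 = e^(2t)(sin(5t)·(-1,1) - cos(5t)·(0,1)).
General solution: C_1X_1 + C_2X_2.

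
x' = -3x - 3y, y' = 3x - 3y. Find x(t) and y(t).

x(t) = -C_1e^(-3t)sin(3t) + C_2e^(-3t)cos(3t), y(t) = C_1e^(-3t)cos(3t) + C_2e^(-3t)sin(3t)

Coefficient matrix A = [[-3, -3], [3, -3]].
Characteristic polynomial det(A - λI) = λ^2 + 6λ + 18 = 0.
Eigenvalues λ = -3 ± 3i (complex conjugate pair).
For λ=-3+3i: an eigenvector is (0,1) - i(-1,0) = (0 + i, 1).
A real fundamental pair from Re and Im of e^((-3+3i)t)v: X_1 = e^(-3t)(cos(3t)·(0,1) + sin(3t)·(-1,0)), X_2 = e^(-3t)(sin(3t)·(0,1) - cos(3t)·(-1,0)).
General solution: C_1X_1 + C_2X_2.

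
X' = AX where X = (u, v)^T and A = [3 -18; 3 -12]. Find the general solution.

u(t) = -3K_1e^(-3t) - 2K_2e^(-6t), v(t) = -K_1e^(-3t) - K_2e^(-6t)

Coefficient matrix A = [[3, -18], [3, -12]].
Characteristic polynomial det(A - λI) = λ^2 + 9λ + 18 = 0.
Eigenvalues λ = -3, -6.
For λ=-3: (A-λI) row 1 is [6, -18], so an eigenvector is (-3, -1).
For λ=-6: (A-λI) row 1 is [9, -18], so an eigenvector is (-2, -1).
General solution: K_1e^(-3t)(-3,-1) + K_2e^(-6t)(-2,-1).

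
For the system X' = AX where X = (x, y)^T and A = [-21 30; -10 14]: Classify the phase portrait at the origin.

A = [[-21,30],[-10,14]]; det(A-λI) = λ^2 + 7λ + 6.
λ = -6, -1: both negative.

stable node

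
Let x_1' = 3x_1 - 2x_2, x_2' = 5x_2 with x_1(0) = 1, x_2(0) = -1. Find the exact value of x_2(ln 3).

-243

A = [[3,-2],[0,5]]; eigenvalues λ = 5, 3.
Eigenvectors: (-1,1) for λ=5, (1,0) for λ=3.
From the initial condition, c_1 = -1, c_2 = 0.
x_2(ln 3) = (-1)(3^5)(1) + (0)(3^3)(0) = -243.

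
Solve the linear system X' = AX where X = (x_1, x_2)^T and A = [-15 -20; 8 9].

x_1(t) = -2C_1e^(-3t)sin(4t) - C_1e^(-3t)cos(4t) - C_2e^(-3t)sin(4t) + 2C_2e^(-3t)cos(4t), x_2(t) = C_1e^(-3t)sin(4t) + C_1e^(-3t)cos(4t) + C_2e^(-3t)sin(4t) - C_2e^(-3t)cos(4t)

Coefficient matrix A = [[-15, -20], [8, 9]].
Characteristic polynomial det(A - λI) = λ^2 + 6λ + 25 = 0.
Eigenvalues λ = -3 ± 4i (complex conjugate pair).
For λ=-3+4i: an eigenvector is (-1,1) - i(-2,1) = (-1 + 2i, 1 - i).
A real fundamental pair from Re and Im of e^((-3+4i)t)v: X_1 = e^(-3t)(cos(4t)·(-1,1) + sin(4t)·(-2,1)), X_2 = e^(-3t)(sin(4t)·(-1,1) - cos(4t)·(-2,1)).
General solution: C_1X_1 + C_2X_2.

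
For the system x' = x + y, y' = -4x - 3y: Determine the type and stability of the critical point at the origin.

A = [[1,1],[-4,-3]]; det(A-λI) = λ^2 + 2λ + 1.
repeated λ = -1 with a single eigenvector.

stable improper node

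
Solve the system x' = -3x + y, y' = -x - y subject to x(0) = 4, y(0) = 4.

Coefficient matrix A = [[-3, 1], [-1, -1]].
Characteristic polynomial det(A - λI) = λ^2 + 4λ + 4 = 0.
Single eigenvalue λ = -2 with algebraic multiplicity 2.
Eigenvector v = (1,1); generalized eigenvector w with (A-λI)w=v is (-2,-1).
General solution: e^(-2t)[C_1·v + C_2·(t·v + w)].
Applying x(0)=4, y(0)=4 gives C_1=4, C_2=0.

x(t) = 4e^(-2t), y(t) = 4e^(-2t)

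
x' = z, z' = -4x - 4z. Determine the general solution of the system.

Coefficient matrix A = [[0, 1], [-4, -4]].
Characteristic polynomial det(A - λI) = λ^2 + 4λ + 4 = 0.
Single eigenvalue λ = -2 with algebraic multiplicity 2.
Eigenvector v = (-1,2); generalized eigenvector w with (A-λI)w=v is (-2,3).
General solution: e^(-2t)[C_1·v + C_2·(t·v + w)].

x(t) = -C_1e^(-2t) - C_2te^(-2t) - 2C_2e^(-2t), z(t) = 2C_1e^(-2t) + 2C_2te^(-2t) + 3C_2e^(-2t)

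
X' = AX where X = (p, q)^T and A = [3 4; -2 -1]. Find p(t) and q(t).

Coefficient matrix A = [[3, 4], [-2, -1]].
Characteristic polynomial det(A - λI) = λ^2 - 2λ + 5 = 0.
Eigenvalues λ = 1 ± 2i (complex conjugate pair).
For λ=1+2i: an eigenvector is (-1,0) - i(-1,1) = (-1 + i, 0 - i).
A real fundamental pair from Re and Im of e^((1+2i)t)v: X_1 = e^(t)(cos(2t)·(-1,0) + sin(2t)·(-1,1)), X_2 = e^(t)(sin(2t)·(-1,0) - cos(2t)·(-1,1)).
General solution: c_1X_1 + c_2X_2.

p(t) = -c_1e^(t)sin(2t) - c_1e^(t)cos(2t) - c_2e^(t)sin(2t) + c_2e^(t)cos(2t), q(t) = c_1e^(t)sin(2t) - c_2e^(t)cos(2t)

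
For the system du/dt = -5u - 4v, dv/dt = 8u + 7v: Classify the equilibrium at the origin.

A = [[-5,-4],[8,7]]; det(A-λI) = λ^2 - 2λ - 3.
λ = -1, 3: opposite signs.

saddle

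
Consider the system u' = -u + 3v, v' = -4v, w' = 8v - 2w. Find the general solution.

Coefficient matrix A = [[-1, 3, 0], [0, -4, 0], [0, 8, -2]].
det(A - λI) = 0 gives eigenvalues λ = -1, -2, -4.
For λ=-1: eigenvector (1,0,0).
For λ=-2: eigenvector (0,0,1).
For λ=-4: eigenvector (-1,1,-4).
General solution: K_1e^(-t)(1,0,0) + K_2e^(-2t)(0,0,1) + K_3e^(-4t)(-1,1,-4).

u(t) = K_1e^(-t) - K_3e^(-4t), v(t) = K_3e^(-4t), w(t) = K_2e^(-2t) - 4K_3e^(-4t)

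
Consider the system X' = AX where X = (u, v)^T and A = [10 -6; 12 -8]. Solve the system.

Coefficient matrix A = [[10, -6], [12, -8]].
Characteristic polynomial det(A - λI) = λ^2 - 2λ - 8 = 0.
Eigenvalues λ = 4, -2.
For λ=4: (A-λI) row 1 is [6, -6], so an eigenvector is (-1, -1).
For λ=-2: (A-λI) row 1 is [12, -6], so an eigenvector is (-1, -2).
General solution: K_1e^(4t)(-1,-1) + K_2e^(-2t)(-1,-2).

u(t) = -K_1e^(4t) - K_2e^(-2t), v(t) = -K_1e^(4t) - 2K_2e^(-2t)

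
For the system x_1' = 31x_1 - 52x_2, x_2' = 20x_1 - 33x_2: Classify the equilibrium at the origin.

A = [[31,-52],[20,-33]]; det(A-λI) = λ^2 + 2λ + 17.
λ = -1 ± 4i: negative real part.

stable spiral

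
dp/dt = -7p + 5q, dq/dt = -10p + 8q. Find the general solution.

p(t) = c_1e^(3t) - c_2e^(-2t), q(t) = 2c_1e^(3t) - c_2e^(-2t)

Coefficient matrix A = [[-7, 5], [-10, 8]].
Characteristic polynomial det(A - λI) = λ^2 - λ - 6 = 0.
Eigenvalues λ = 3, -2.
For λ=3: (A-λI) row 1 is [-10, 5], so an eigenvector is (1, 2).
For λ=-2: (A-λI) row 1 is [-5, 5], so an eigenvector is (-1, -1).
General solution: c_1e^(3t)(1,2) + c_2e^(-2t)(-1,-1).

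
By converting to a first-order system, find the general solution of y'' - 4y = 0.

Let x_1 = y, x_2 = y'. Then x_1' = x_2 and x_2' = 4x_1.
A = [[0,1],[4,0]]; det(A-λI) = λ^2 - 4.
Eigenvalues λ = 2, -2 with eigenvectors (1,2), (1,-2).

y(t) = c_1e^(2t) + c_2e^(-2t)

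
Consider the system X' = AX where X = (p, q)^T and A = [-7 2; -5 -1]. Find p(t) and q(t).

p(t) = C_1e^(-4t)sin(t) + C_1e^(-4t)cos(t) + C_2e^(-4t)sin(t) - C_2e^(-4t)cos(t), q(t) = C_1e^(-4t)sin(t) + 2C_1e^(-4t)cos(t) + 2C_2e^(-4t)sin(t) - C_2e^(-4t)cos(t)

Coefficient matrix A = [[-7, 2], [-5, -1]].
Characteristic polynomial det(A - λI) = λ^2 + 8λ + 17 = 0.
Eigenvalues λ = -4 ± i (complex conjugate pair).
For λ=-4+i: an eigenvector is (1,2) - i(1,1) = (1 - i, 2 - i).
A real fundamental pair from Re and Im of e^((-4+i)t)v: X_1 = e^(-4t)(cos(t)·(1,2) + sin(t)·(1,1)), X_2 = e^(-4t)(sin(t)·(1,2) - cos(t)·(1,1)).
General solution: C_1X_1 + C_2X_2.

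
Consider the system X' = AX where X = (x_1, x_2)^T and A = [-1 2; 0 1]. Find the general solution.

x_1(t) = -K_1e^(t) + K_2e^(-t), x_2(t) = -K_1e^(t)

Coefficient matrix A = [[-1, 2], [0, 1]].
Characteristic polynomial det(A - λI) = λ^2 - 1 = 0.
Eigenvalues λ = 1, -1.
For λ=1: (A-λI) row 1 is [-2, 2], so an eigenvector is (-1, -1).
For λ=-1: (A-λI) row 1 is [0, 2], so an eigenvector is (1, 0).
General solution: K_1e^(t)(-1,-1) + K_2e^(-t)(1,0).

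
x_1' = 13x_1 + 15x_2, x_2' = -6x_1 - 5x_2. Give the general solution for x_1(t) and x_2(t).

Coefficient matrix A = [[13, 15], [-6, -5]].
Characteristic polynomial det(A - λI) = λ^2 - 8λ + 25 = 0.
Eigenvalues λ = 4 ± 3i (complex conjugate pair).
For λ=4+3i: an eigenvector is (2,-1) - i(1,-1) = (2 - i, -1 + i).
A real fundamental pair from Re and Im of e^((4+3i)t)v: X_1 = e^(4t)(cos(3t)·(2,-1) + sin(3t)·(1,-1)), X_2 = e^(4t)(sin(3t)·(2,-1) - cos(3t)·(1,-1)).
General solution: K_1X_1 + K_2X_2.

x_1(t) = K_1e^(4t)sin(3t) + 2K_1e^(4t)cos(3t) + 2K_2e^(4t)sin(3t) - K_2e^(4t)cos(3t), x_2(t) = -K_1e^(4t)sin(3t) - K_1e^(4t)cos(3t) - K_2e^(4t)sin(3t) + K_2e^(4t)cos(3t)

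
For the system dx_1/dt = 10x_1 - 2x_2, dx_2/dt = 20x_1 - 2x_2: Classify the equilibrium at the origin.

A = [[10,-2],[20,-2]]; det(A-λI) = λ^2 - 8λ + 20.
λ = 4 ± 2i: positive real part.

unstable spiral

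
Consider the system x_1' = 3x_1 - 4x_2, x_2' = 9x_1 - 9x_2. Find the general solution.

x_1(t) = -2c_1e^(-3t) - 2c_2te^(-3t) + c_2e^(-3t), x_2(t) = -3c_1e^(-3t) - 3c_2te^(-3t) + 2c_2e^(-3t)

Coefficient matrix A = [[3, -4], [9, -9]].
Characteristic polynomial det(A - λI) = λ^2 + 6λ + 9 = 0.
Single eigenvalue λ = -3 with algebraic multiplicity 2.
Eigenvector v = (-2,-3); generalized eigenvector w with (A-λI)w=v is (1,2).
General solution: e^(-3t)[c_1·v + c_2·(t·v + w)].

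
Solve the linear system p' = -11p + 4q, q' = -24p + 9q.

Coefficient matrix A = [[-11, 4], [-24, 9]].
Characteristic polynomial det(A - λI) = λ^2 + 2λ - 3 = 0.
Eigenvalues λ = 1, -3.
For λ=1: (A-λI) row 1 is [-12, 4], so an eigenvector is (1, 3).
For λ=-3: (A-λI) row 1 is [-8, 4], so an eigenvector is (1, 2).
General solution: C_1e^(t)(1,3) + C_2e^(-3t)(1,2).

p(t) = C_1e^(t) + C_2e^(-3t), q(t) = 3C_1e^(t) + 2C_2e^(-3t)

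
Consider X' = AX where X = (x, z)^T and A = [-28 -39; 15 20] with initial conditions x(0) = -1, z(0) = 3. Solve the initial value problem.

Coefficient matrix A = [[-28, -39], [15, 20]].
Characteristic polynomial det(A - λI) = λ^2 + 8λ + 25 = 0.
Eigenvalues λ = -4 ± 3i (complex conjugate pair).
For λ=-4+3i: an eigenvector is (2,-1) - i(-3,2) = (2 + 3i, -1 - 2i).
A real fundamental pair from Re and Im of e^((-4+3i)t)v: X_1 = e^(-4t)(cos(3t)·(2,-1) + sin(3t)·(-3,2)), X_2 = e^(-4t)(sin(3t)·(2,-1) - cos(3t)·(-3,2)).
General solution: c_1X_1 + c_2X_2.
Applying x(0)=-1, z(0)=3 gives c_1=7, c_2=-5.

x(t) = -31e^(-4t)sin(3t) - e^(-4t)cos(3t), z(t) = 19e^(-4t)sin(3t) + 3e^(-4t)cos(3t)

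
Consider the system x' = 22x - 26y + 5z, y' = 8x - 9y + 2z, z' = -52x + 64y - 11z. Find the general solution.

Coefficient matrix A = [[22, -26, 5], [8, -9, 2], [-52, 64, -11]].
det(A - λI) = 0 gives eigenvalues λ = 2, 1, -1.
For λ=2: eigenvector (1,0,-4).
For λ=1: eigenvector (1,1,1).
For λ=-1: eigenvector (2,1,-4).
General solution: K_1e^(2t)(1,0,-4) + K_2e^(t)(1,1,1) + K_3e^(-t)(2,1,-4).

x(t) = K_1e^(2t) + K_2e^(t) + 2K_3e^(-t), y(t) = K_2e^(t) + K_3e^(-t), z(t) = -4K_1e^(2t) + K_2e^(t) - 4K_3e^(-t)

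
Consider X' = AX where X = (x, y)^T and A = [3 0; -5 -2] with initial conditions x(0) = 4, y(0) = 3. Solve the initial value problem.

x(t) = 4e^(3t), y(t) = -4e^(3t) + 7e^(-2t)

Coefficient matrix A = [[3, 0], [-5, -2]].
Characteristic polynomial det(A - λI) = λ^2 - λ - 6 = 0.
Eigenvalues λ = 3, -2.
For λ=3: (A-λI) row 2 is [-5, -5], so an eigenvector is (1, -1).
For λ=-2: (A-λI) row 1 is [5, 0], so an eigenvector is (0, 1).
General solution: C_1e^(3t)(1,-1) + C_2e^(-2t)(0,1).
Applying x(0)=4, y(0)=3 gives C_1=4, C_2=7.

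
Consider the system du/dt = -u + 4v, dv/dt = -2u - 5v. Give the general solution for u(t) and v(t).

u(t) = -C_1e^(-3t)sin(2t) - C_1e^(-3t)cos(2t) - C_2e^(-3t)sin(2t) + C_2e^(-3t)cos(2t), v(t) = C_1e^(-3t)sin(2t) - C_2e^(-3t)cos(2t)

Coefficient matrix A = [[-1, 4], [-2, -5]].
Characteristic polynomial det(A - λI) = λ^2 + 6λ + 13 = 0.
Eigenvalues λ = -3 ± 2i (complex conjugate pair).
For λ=-3+2i: an eigenvector is (-1,0) - i(-1,1) = (-1 + i, 0 - i).
A real fundamental pair from Re and Im of e^((-3+2i)t)v: X_1 = e^(-3t)(cos(2t)·(-1,0) + sin(2t)·(-1,1)), X_2 = e^(-3t)(sin(2t)·(-1,0) - cos(2t)·(-1,1)).
General solution: C_1X_1 + C_2X_2.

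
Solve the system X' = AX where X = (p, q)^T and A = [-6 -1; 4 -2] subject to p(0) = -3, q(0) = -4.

p(t) = 10te^(-4t) - 3e^(-4t), q(t) = -20te^(-4t) - 4e^(-4t)

Coefficient matrix A = [[-6, -1], [4, -2]].
Characteristic polynomial det(A - λI) = λ^2 + 8λ + 16 = 0.
Single eigenvalue λ = -4 with algebraic multiplicity 2.
Eigenvector v = (1,-2); generalized eigenvector w with (A-λI)w=v is (1,-3).
General solution: e^(-4t)[c_1·v + c_2·(t·v + w)].
Applying p(0)=-3, q(0)=-4 gives c_1=-13, c_2=10.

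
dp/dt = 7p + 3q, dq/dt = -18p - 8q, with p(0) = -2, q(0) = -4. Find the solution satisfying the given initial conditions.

Coefficient matrix A = [[7, 3], [-18, -8]].
Characteristic polynomial det(A - λI) = λ^2 + λ - 2 = 0.
Eigenvalues λ = -2, 1.
For λ=-2: (A-λI) row 1 is [9, 3], so an eigenvector is (1, -3).
For λ=1: (A-λI) row 1 is [6, 3], so an eigenvector is (1, -2).
General solution: K_1e^(-2t)(1,-3) + K_2e^(t)(1,-2).
Applying p(0)=-2, q(0)=-4 gives K_1=8, K_2=-10.

p(t) = -10e^(t) + 8e^(-2t), q(t) = 20e^(t) - 24e^(-2t)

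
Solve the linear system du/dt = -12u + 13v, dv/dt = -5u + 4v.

u(t) = 3c_1e^(-4t)sin(t) - 2c_1e^(-4t)cos(t) - 2c_2e^(-4t)sin(t) - 3c_2e^(-4t)cos(t), v(t) = 2c_1e^(-4t)sin(t) - c_1e^(-4t)cos(t) - c_2e^(-4t)sin(t) - 2c_2e^(-4t)cos(t)

Coefficient matrix A = [[-12, 13], [-5, 4]].
Characteristic polynomial det(A - λI) = λ^2 + 8λ + 17 = 0.
Eigenvalues λ = -4 ± i (complex conjugate pair).
For λ=-4+i: an eigenvector is (-2,-1) - i(3,2) = (-2 - 3i, -1 - 2i).
A real fundamental pair from Re and Im of e^((-4+i)t)v: X_1 = e^(-4t)(cos(t)·(-2,-1) + sin(t)·(3,2)), X_2 = e^(-4t)(sin(t)·(-2,-1) - cos(t)·(3,2)).
General solution: c_1X_1 + c_2X_2.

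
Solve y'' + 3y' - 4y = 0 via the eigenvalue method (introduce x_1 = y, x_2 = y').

y(t) = C_1e^(t) + C_2e^(-4t)

Let x_1 = y, x_2 = y'. Then x_1' = x_2 and x_2' = 4x_1 - 3x_2.
A = [[0,1],[4,-3]]; det(A-λI) = λ^2 + 3λ - 4.
Eigenvalues λ = 1, -4 with eigenvectors (1,1), (1,-4).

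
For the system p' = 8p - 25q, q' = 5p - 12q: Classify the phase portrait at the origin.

stable spiral

A = [[8,-25],[5,-12]]; det(A-λI) = λ^2 + 4λ + 29.
λ = -2 ± 5i: negative real part.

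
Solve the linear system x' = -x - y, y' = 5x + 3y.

x(t) = -C_1e^(t)cos(t) - C_2e^(t)sin(t), y(t) = -C_1e^(t)sin(t) + 2C_1e^(t)cos(t) + 2C_2e^(t)sin(t) + C_2e^(t)cos(t)

Coefficient matrix A = [[-1, -1], [5, 3]].
Characteristic polynomial det(A - λI) = λ^2 - 2λ + 2 = 0.
Eigenvalues λ = 1 ± i (complex conjugate pair).
For λ=1+i: an eigenvector is (-1,2) - i(0,-1) = (-1, 2 + i).
A real fundamental pair from Re and Im of e^((1+i)t)v: X_1 = e^(t)(cos(t)·(-1,2) + sin(t)·(0,-1)), X_2 = e^(t)(sin(t)·(-1,2) - cos(t)·(0,-1)).
General solution: C_1X_1 + C_2X_2.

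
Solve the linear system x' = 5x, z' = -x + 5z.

Coefficient matrix A = [[5, 0], [-1, 5]].
Characteristic polynomial det(A - λI) = λ^2 - 10λ + 25 = 0.
Single eigenvalue λ = 5 with algebraic multiplicity 2.
Eigenvector v = (0,1); generalized eigenvector w with (A-λI)w=v is (-1,-1).
General solution: e^(5t)[K_1·v + K_2·(t·v + w)].

x(t) = -K_2e^(5t), z(t) = K_1e^(5t) + K_2te^(5t) - K_2e^(5t)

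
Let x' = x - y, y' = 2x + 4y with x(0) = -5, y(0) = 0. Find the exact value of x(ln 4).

160

A = [[1,-1],[2,4]]; eigenvalues λ = 2, 3.
Eigenvectors: (1,-1) for λ=2, (-1,2) for λ=3.
From the initial condition, c_1 = -10, c_2 = -5.
x(ln 4) = (-10)(4^2)(1) + (-5)(4^3)(-1) = 160.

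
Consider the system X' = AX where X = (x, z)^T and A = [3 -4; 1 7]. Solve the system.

x(t) = 2K_1e^(5t) + 2K_2te^(5t) + K_2e^(5t), z(t) = -K_1e^(5t) - K_2te^(5t) - K_2e^(5t)

Coefficient matrix A = [[3, -4], [1, 7]].
Characteristic polynomial det(A - λI) = λ^2 - 10λ + 25 = 0.
Single eigenvalue λ = 5 with algebraic multiplicity 2.
Eigenvector v = (2,-1); generalized eigenvector w with (A-λI)w=v is (1,-1).
General solution: e^(5t)[K_1·v + K_2·(t·v + w)].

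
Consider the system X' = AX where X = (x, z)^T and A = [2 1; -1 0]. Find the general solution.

x(t) = C_1e^(t) + C_2te^(t) + C_2e^(t), z(t) = -C_1e^(t) - C_2te^(t)

Coefficient matrix A = [[2, 1], [-1, 0]].
Characteristic polynomial det(A - λI) = λ^2 - 2λ + 1 = 0.
Single eigenvalue λ = 1 with algebraic multiplicity 2.
Eigenvector v = (1,-1); generalized eigenvector w with (A-λI)w=v is (1,0).
General solution: e^(t)[C_1·v + C_2·(t·v + w)].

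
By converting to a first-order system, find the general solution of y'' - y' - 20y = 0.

y(t) = C_1e^(5t) + C_2e^(-4t)

Let x_1 = y, x_2 = y'. Then x_1' = x_2 and x_2' = 20x_1 + x_2.
A = [[0,1],[20,1]]; det(A-λI) = λ^2 - λ - 20.
Eigenvalues λ = 5, -4 with eigenvectors (1,5), (1,-4).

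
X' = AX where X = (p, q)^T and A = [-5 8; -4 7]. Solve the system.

Coefficient matrix A = [[-5, 8], [-4, 7]].
Characteristic polynomial det(A - λI) = λ^2 - 2λ - 3 = 0.
Eigenvalues λ = -1, 3.
For λ=-1: (A-λI) row 1 is [-4, 8], so an eigenvector is (-2, -1).
For λ=3: (A-λI) row 1 is [-8, 8], so an eigenvector is (1, 1).
General solution: c_1e^(-t)(-2,-1) + c_2e^(3t)(1,1).

p(t) = -2c_1e^(-t) + c_2e^(3t), q(t) = -c_1e^(-t) + c_2e^(3t)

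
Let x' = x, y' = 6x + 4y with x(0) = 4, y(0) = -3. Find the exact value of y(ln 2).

A = [[1,0],[6,4]]; eigenvalues λ = 4, 1.
Eigenvectors: (0,1) for λ=4, (1,-2) for λ=1.
From the initial condition, c_1 = 5, c_2 = 4.
y(ln 2) = (5)(2^4)(1) + (4)(2^1)(-2) = 64.

64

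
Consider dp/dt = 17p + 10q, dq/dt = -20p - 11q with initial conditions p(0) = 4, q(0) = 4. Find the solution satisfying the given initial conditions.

Coefficient matrix A = [[17, 10], [-20, -11]].
Characteristic polynomial det(A - λI) = λ^2 - 6λ + 13 = 0.
Eigenvalues λ = 3 ± 2i (complex conjugate pair).
For λ=3+2i: an eigenvector is (-1,1) - i(-2,3) = (-1 + 2i, 1 - 3i).
A real fundamental pair from Re and Im of e^((3+2i)t)v: X_1 = e^(3t)(cos(2t)·(-1,1) + sin(2t)·(-2,3)), X_2 = e^(3t)(sin(2t)·(-1,1) - cos(2t)·(-2,3)).
General solution: c_1X_1 + c_2X_2.
Applying p(0)=4, q(0)=4 gives c_1=-20, c_2=-8.

p(t) = 48e^(3t)sin(2t) + 4e^(3t)cos(2t), q(t) = -68e^(3t)sin(2t) + 4e^(3t)cos(2t)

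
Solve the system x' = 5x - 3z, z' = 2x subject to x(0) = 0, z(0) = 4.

x(t) = -12e^(3t) + 12e^(2t), z(t) = -8e^(3t) + 12e^(2t)

Coefficient matrix A = [[5, -3], [2, 0]].
Characteristic polynomial det(A - λI) = λ^2 - 5λ + 6 = 0.
Eigenvalues λ = 3, 2.
For λ=3: (A-λI) row 1 is [2, -3], so an eigenvector is (3, 2).
For λ=2: (A-λI) row 1 is [3, -3], so an eigenvector is (1, 1).
General solution: C_1e^(3t)(3,2) + C_2e^(2t)(1,1).
Applying x(0)=0, z(0)=4 gives C_1=-4, C_2=12.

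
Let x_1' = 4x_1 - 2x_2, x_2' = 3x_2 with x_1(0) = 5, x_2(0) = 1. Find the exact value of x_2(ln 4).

64

A = [[4,-2],[0,3]]; eigenvalues λ = 4, 3.
Eigenvectors: (-1,0) for λ=4, (-2,-1) for λ=3.
From the initial condition, c_1 = -3, c_2 = -1.
x_2(ln 4) = (-3)(4^4)(0) + (-1)(4^3)(-1) = 64.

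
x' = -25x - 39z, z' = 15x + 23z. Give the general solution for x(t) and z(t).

Coefficient matrix A = [[-25, -39], [15, 23]].
Characteristic polynomial det(A - λI) = λ^2 + 2λ + 10 = 0.
Eigenvalues λ = -1 ± 3i (complex conjugate pair).
For λ=-1+3i: an eigenvector is (-3,2) - i(-2,1) = (-3 + 2i, 2 - i).
A real fundamental pair from Re and Im of e^((-1+3i)t)v: X_1 = e^(-t)(cos(3t)·(-3,2) + sin(3t)·(-2,1)), X_2 = e^(-t)(sin(3t)·(-3,2) - cos(3t)·(-2,1)).
General solution: K_1X_1 + K_2X_2.

x(t) = -2K_1e^(-t)sin(3t) - 3K_1e^(-t)cos(3t) - 3K_2e^(-t)sin(3t) + 2K_2e^(-t)cos(3t), z(t) = K_1e^(-t)sin(3t) + 2K_1e^(-t)cos(3t) + 2K_2e^(-t)sin(3t) - K_2e^(-t)cos(3t)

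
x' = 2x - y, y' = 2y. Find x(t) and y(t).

x(t) = -C_1e^(2t) - C_2te^(2t) + 3C_2e^(2t), y(t) = C_2e^(2t)

Coefficient matrix A = [[2, -1], [0, 2]].
Characteristic polynomial det(A - λI) = λ^2 - 4λ + 4 = 0.
Single eigenvalue λ = 2 with algebraic multiplicity 2.
Eigenvector v = (-1,0); generalized eigenvector w with (A-λI)w=v is (3,1).
General solution: e^(2t)[C_1·v + C_2·(t·v + w)].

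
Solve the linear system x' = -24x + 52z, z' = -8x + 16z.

x(t) = -2c_1e^(-4t)sin(4t) + 3c_1e^(-4t)cos(4t) + 3c_2e^(-4t)sin(4t) + 2c_2e^(-4t)cos(4t), z(t) = -c_1e^(-4t)sin(4t) + c_1e^(-4t)cos(4t) + c_2e^(-4t)sin(4t) + c_2e^(-4t)cos(4t)

Coefficient matrix A = [[-24, 52], [-8, 16]].
Characteristic polynomial det(A - λI) = λ^2 + 8λ + 32 = 0.
Eigenvalues λ = -4 ± 4i (complex conjugate pair).
For λ=-4+4i: an eigenvector is (3,1) - i(-2,-1) = (3 + 2i, 1 + i).
A real fundamental pair from Re and Im of e^((-4+4i)t)v: X_1 = e^(-4t)(cos(4t)·(3,1) + sin(4t)·(-2,-1)), X_2 = e^(-4t)(sin(4t)·(3,1) - cos(4t)·(-2,-1)).
General solution: c_1X_1 + c_2X_2.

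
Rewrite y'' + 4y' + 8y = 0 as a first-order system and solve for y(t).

Let x_1 = y, x_2 = y'. Then x_1' = x_2 and x_2' = -8x_1 - 4x_2.
A = [[0,1],[-8,-4]]; det(A-λI) = λ^2 + 4λ + 8.
Eigenvalues λ = -2 ± 2i.

y(t) = K_1e^(-2t)cos(2t) + K_2e^(-2t)sin(2t)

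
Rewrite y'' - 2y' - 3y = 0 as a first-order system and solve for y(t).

Let x_1 = y, x_2 = y'. Then x_1' = x_2 and x_2' = 3x_1 + 2x_2.
A = [[0,1],[3,2]]; det(A-λI) = λ^2 - 2λ - 3.
Eigenvalues λ = 3, -1 with eigenvectors (1,3), (1,-1).

y(t) = K_1e^(3t) + K_2e^(-t)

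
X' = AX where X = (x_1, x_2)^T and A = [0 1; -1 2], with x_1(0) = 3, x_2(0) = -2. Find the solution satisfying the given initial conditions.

Coefficient matrix A = [[0, 1], [-1, 2]].
Characteristic polynomial det(A - λI) = λ^2 - 2λ + 1 = 0.
Single eigenvalue λ = 1 with algebraic multiplicity 2.
Eigenvector v = (-1,-1); generalized eigenvector w with (A-λI)w=v is (3,2).
General solution: e^(t)[c_1·v + c_2·(t·v + w)].
Applying x_1(0)=3, x_2(0)=-2 gives c_1=12, c_2=5.

x_1(t) = -5te^(t) + 3e^(t), x_2(t) = -5te^(t) - 2e^(t)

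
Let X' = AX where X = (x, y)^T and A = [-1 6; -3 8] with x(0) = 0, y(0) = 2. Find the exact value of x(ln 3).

936

A = [[-1,6],[-3,8]]; eigenvalues λ = 5, 2.
Eigenvectors: (1,1) for λ=5, (-2,-1) for λ=2.
From the initial condition, c_1 = 4, c_2 = 2.
x(ln 3) = (4)(3^5)(1) + (2)(3^2)(-2) = 936.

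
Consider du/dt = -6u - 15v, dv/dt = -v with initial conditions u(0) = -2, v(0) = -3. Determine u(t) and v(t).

Coefficient matrix A = [[-6, -15], [0, -1]].
Characteristic polynomial det(A - λI) = λ^2 + 7λ + 6 = 0.
Eigenvalues λ = -6, -1.
For λ=-6: (A-λI) row 1 is [0, -15], so an eigenvector is (-1, 0).
For λ=-1: (A-λI) row 1 is [-5, -15], so an eigenvector is (3, -1).
General solution: C_1e^(-6t)(-1,0) + C_2e^(-t)(3,-1).
Applying u(0)=-2, v(0)=-3 gives C_1=11, C_2=3.

u(t) = 9e^(-t) - 11e^(-6t), v(t) = -3e^(-t)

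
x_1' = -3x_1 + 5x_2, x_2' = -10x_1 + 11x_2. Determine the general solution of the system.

Coefficient matrix A = [[-3, 5], [-10, 11]].
Characteristic polynomial det(A - λI) = λ^2 - 8λ + 17 = 0.
Eigenvalues λ = 4 ± i (complex conjugate pair).
For λ=4+i: an eigenvector is (-2,-3) - i(-1,-1) = (-2 + i, -3 + i).
A real fundamental pair from Re and Im of e^((4+i)t)v: X_1 = e^(4t)(cos(t)·(-2,-3) + sin(t)·(-1,-1)), X_2 = e^(4t)(sin(t)·(-2,-3) - cos(t)·(-1,-1)).
General solution: C_1X_1 + C_2X_2.

x_1(t) = -C_1e^(4t)sin(t) - 2C_1e^(4t)cos(t) - 2C_2e^(4t)sin(t) + C_2e^(4t)cos(t), x_2(t) = -C_1e^(4t)sin(t) - 3C_1e^(4t)cos(t) - 3C_2e^(4t)sin(t) + C_2e^(4t)cos(t)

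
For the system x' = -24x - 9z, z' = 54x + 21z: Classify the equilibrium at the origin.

saddle

A = [[-24,-9],[54,21]]; det(A-λI) = λ^2 + 3λ - 18.
λ = 3, -6: opposite signs.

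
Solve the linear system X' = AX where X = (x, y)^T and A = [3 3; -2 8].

Coefficient matrix A = [[3, 3], [-2, 8]].
Characteristic polynomial det(A - λI) = λ^2 - 11λ + 30 = 0.
Eigenvalues λ = 6, 5.
For λ=6: (A-λI) row 1 is [-3, 3], so an eigenvector is (-1, -1).
For λ=5: (A-λI) row 1 is [-2, 3], so an eigenvector is (-3, -2).
General solution: c_1e^(6t)(-1,-1) + c_2e^(5t)(-3,-2).

x(t) = -c_1e^(6t) - 3c_2e^(5t), y(t) = -c_1e^(6t) - 2c_2e^(5t)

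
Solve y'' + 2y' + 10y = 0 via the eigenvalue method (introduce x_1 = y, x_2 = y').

y(t) = K_1e^(-t)cos(3t) + K_2e^(-t)sin(3t)

Let x_1 = y, x_2 = y'. Then x_1' = x_2 and x_2' = -10x_1 - 2x_2.
A = [[0,1],[-10,-2]]; det(A-λI) = λ^2 + 2λ + 10.
Eigenvalues λ = -1 ± 3i.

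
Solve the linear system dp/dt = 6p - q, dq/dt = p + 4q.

p(t) = C_1e^(5t) + C_2te^(5t) - 2C_2e^(5t), q(t) = C_1e^(5t) + C_2te^(5t) - 3C_2e^(5t)

Coefficient matrix A = [[6, -1], [1, 4]].
Characteristic polynomial det(A - λI) = λ^2 - 10λ + 25 = 0.
Single eigenvalue λ = 5 with algebraic multiplicity 2.
Eigenvector v = (1,1); generalized eigenvector w with (A-λI)w=v is (-2,-3).
General solution: e^(5t)[C_1·v + C_2·(t·v + w)].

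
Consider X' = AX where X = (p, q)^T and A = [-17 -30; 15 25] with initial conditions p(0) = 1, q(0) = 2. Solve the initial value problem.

Coefficient matrix A = [[-17, -30], [15, 25]].
Characteristic polynomial det(A - λI) = λ^2 - 8λ + 25 = 0.
Eigenvalues λ = 4 ± 3i (complex conjugate pair).
For λ=4+3i: an eigenvector is (1,-1) - i(3,-2) = (1 - 3i, -1 + 2i).
A real fundamental pair from Re and Im of e^((4+3i)t)v: X_1 = e^(4t)(cos(3t)·(1,-1) + sin(3t)·(3,-2)), X_2 = e^(4t)(sin(3t)·(1,-1) - cos(3t)·(3,-2)).
General solution: C_1X_1 + C_2X_2.
Applying p(0)=1, q(0)=2 gives C_1=-8, C_2=-3.

p(t) = -27e^(4t)sin(3t) + e^(4t)cos(3t), q(t) = 19e^(4t)sin(3t) + 2e^(4t)cos(3t)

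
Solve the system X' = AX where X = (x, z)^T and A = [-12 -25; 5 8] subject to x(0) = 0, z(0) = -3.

Coefficient matrix A = [[-12, -25], [5, 8]].
Characteristic polynomial det(A - λI) = λ^2 + 4λ + 29 = 0.
Eigenvalues λ = -2 ± 5i (complex conjugate pair).
For λ=-2+5i: an eigenvector is (2,-1) - i(1,0) = (2 - i, -1).
A real fundamental pair from Re and Im of e^((-2+5i)t)v: X_1 = e^(-2t)(cos(5t)·(2,-1) + sin(5t)·(1,0)), X_2 = e^(-2t)(sin(5t)·(2,-1) - cos(5t)·(1,0)).
General solution: K_1X_1 + K_2X_2.
Applying x(0)=0, z(0)=-3 gives K_1=3, K_2=6.

x(t) = 15e^(-2t)sin(5t), z(t) = -6e^(-2t)sin(5t) - 3e^(-2t)cos(5t)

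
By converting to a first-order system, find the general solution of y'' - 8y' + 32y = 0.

Let x_1 = y, x_2 = y'. Then x_1' = x_2 and x_2' = -32x_1 + 8x_2.
A = [[0,1],[-32,8]]; det(A-λI) = λ^2 - 8λ + 32.
Eigenvalues λ = 4 ± 4i.

y(t) = C_1e^(4t)cos(4t) + C_2e^(4t)sin(4t)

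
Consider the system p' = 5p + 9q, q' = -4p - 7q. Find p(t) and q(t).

p(t) = -3C_1e^(-t) - 3C_2te^(-t) + C_2e^(-t), q(t) = 2C_1e^(-t) + 2C_2te^(-t) - C_2e^(-t)

Coefficient matrix A = [[5, 9], [-4, -7]].
Characteristic polynomial det(A - λI) = λ^2 + 2λ + 1 = 0.
Single eigenvalue λ = -1 with algebraic multiplicity 2.
Eigenvector v = (-3,2); generalized eigenvector w with (A-λI)w=v is (1,-1).
General solution: e^(-t)[C_1·v + C_2·(t·v + w)].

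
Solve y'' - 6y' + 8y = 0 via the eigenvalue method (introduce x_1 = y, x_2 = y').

y(t) = C_1e^(4t) + C_2e^(2t)

Let x_1 = y, x_2 = y'. Then x_1' = x_2 and x_2' = -8x_1 + 6x_2.
A = [[0,1],[-8,6]]; det(A-λI) = λ^2 - 6λ + 8.
Eigenvalues λ = 4, 2 with eigenvectors (1,4), (1,2).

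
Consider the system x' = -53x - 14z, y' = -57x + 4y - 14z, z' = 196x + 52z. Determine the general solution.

Coefficient matrix A = [[-53, 0, -14], [-57, 4, -14], [196, 0, 52]].
det(A - λI) = 0 gives eigenvalues λ = 3, 4, -4.
For λ=3: eigenvector (1,1,-4).
For λ=4: eigenvector (0,1,0).
For λ=-4: eigenvector (2,2,-7).
General solution: C_1e^(3t)(1,1,-4) + C_2e^(4t)(0,1,0) + C_3e^(-4t)(2,2,-7).

x(t) = C_1e^(3t) + 2C_3e^(-4t), y(t) = C_1e^(3t) + C_2e^(4t) + 2C_3e^(-4t), z(t) = -4C_1e^(3t) - 7C_3e^(-4t)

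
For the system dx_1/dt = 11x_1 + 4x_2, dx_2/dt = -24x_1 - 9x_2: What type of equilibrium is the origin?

A = [[11,4],[-24,-9]]; det(A-λI) = λ^2 - 2λ - 3.
λ = 3, -1: opposite signs.

saddle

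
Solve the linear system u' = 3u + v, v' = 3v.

u(t) = -C_1e^(3t) - C_2te^(3t) + 2C_2e^(3t), v(t) = -C_2e^(3t)

Coefficient matrix A = [[3, 1], [0, 3]].
Characteristic polynomial det(A - λI) = λ^2 - 6λ + 9 = 0.
Single eigenvalue λ = 3 with algebraic multiplicity 2.
Eigenvector v = (-1,0); generalized eigenvector w with (A-λI)w=v is (2,-1).
General solution: e^(3t)[C_1·v + C_2·(t·v + w)].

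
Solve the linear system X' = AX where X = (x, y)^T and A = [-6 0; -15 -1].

Coefficient matrix A = [[-6, 0], [-15, -1]].
Characteristic polynomial det(A - λI) = λ^2 + 7λ + 6 = 0.
Eigenvalues λ = -6, -1.
For λ=-6: (A-λI) row 2 is [-15, 5], so an eigenvector is (1, 3).
For λ=-1: (A-λI) row 1 is [-5, 0], so an eigenvector is (0, -1).
General solution: K_1e^(-6t)(1,3) + K_2e^(-t)(0,-1).

x(t) = K_1e^(-6t), y(t) = 3K_1e^(-6t) - K_2e^(-t)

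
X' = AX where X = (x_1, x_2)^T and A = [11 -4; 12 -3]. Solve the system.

x_1(t) = c_1e^(3t) - 2c_2e^(5t), x_2(t) = 2c_1e^(3t) - 3c_2e^(5t)

Coefficient matrix A = [[11, -4], [12, -3]].
Characteristic polynomial det(A - λI) = λ^2 - 8λ + 15 = 0.
Eigenvalues λ = 3, 5.
For λ=3: (A-λI) row 1 is [8, -4], so an eigenvector is (1, 2).
For λ=5: (A-λI) row 1 is [6, -4], so an eigenvector is (-2, -3).
General solution: c_1e^(3t)(1,2) + c_2e^(5t)(-2,-3).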